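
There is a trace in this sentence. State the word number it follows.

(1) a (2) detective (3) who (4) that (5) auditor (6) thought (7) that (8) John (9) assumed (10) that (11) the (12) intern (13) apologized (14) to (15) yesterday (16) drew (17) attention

14

The displaced element is "a detective" (word 2).
It is linked across 2 clause boundaries (that → that).
It functions as the object of the preposition "to" of "apologized", so the gap sits immediately after word 14 ("to").
Base order: That auditor thought that John assumed that the intern apologized to a detective yesterday.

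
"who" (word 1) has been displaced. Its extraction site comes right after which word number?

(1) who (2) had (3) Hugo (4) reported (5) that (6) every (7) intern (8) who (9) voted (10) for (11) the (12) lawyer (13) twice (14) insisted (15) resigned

The displaced element is "who" (word 1).
It is linked across 2 clause boundaries (that → Ø).
It functions as the subject of "resigned", so the gap sits immediately after word 14 ("insisted").
Base order: Hugo had reported that every intern who voted for the lawyer twice insisted that who resigned.

14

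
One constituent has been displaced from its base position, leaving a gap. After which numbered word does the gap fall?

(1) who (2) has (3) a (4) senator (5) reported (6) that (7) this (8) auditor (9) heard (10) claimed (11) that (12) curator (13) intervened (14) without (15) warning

9

The displaced element is "who" (word 1).
It is linked across 2 clause boundaries (that → Ø).
It functions as the subject of "claimed", so the gap sits immediately after word 9 ("heard").
Base order: A senator has reported that this auditor heard who claimed that curator intervened without warning.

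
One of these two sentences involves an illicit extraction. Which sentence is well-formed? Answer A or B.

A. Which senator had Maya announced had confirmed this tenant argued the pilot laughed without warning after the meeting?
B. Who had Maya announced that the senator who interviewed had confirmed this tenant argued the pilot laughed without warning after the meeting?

In B, the wh-phrase is extracted from inside a complex-NP island (relative clause) (introduced by "who"), which blocks movement.
In A, the extraction path crosses only that-complement boundaries, which are transparent.
So A is grammatical.

A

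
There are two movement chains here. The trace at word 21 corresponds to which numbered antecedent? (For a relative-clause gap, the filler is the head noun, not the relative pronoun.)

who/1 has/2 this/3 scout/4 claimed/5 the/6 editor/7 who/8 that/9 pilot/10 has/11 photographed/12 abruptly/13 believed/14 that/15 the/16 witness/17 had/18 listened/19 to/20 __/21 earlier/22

1

The marked gap is the object of the preposition "to" of "listened".
Its filler is the fronted wh-phrase "who", at word 1.
(The other dependency links word 7 to a gap after word 12.)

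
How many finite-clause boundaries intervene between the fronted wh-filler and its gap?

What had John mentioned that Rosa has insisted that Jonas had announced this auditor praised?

"what" is extracted from the object of "praised".
Boundaries crossed, outermost first: [that], [that], [Ø] — 3 in total.

3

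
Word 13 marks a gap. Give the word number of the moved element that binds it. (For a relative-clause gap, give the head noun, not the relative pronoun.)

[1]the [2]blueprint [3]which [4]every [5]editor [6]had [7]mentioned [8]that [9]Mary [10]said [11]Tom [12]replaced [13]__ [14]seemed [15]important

2

The gap at 13 is the object of "replaced", inside a relative clause.
The relative pronoun is "which" (word 3); it is bound by the head noun immediately before it.
Its filler is the head noun "blueprint", at word 2.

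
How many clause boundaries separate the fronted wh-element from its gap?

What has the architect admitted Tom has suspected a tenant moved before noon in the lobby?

2

"what" is extracted from the object of "moved".
Boundaries crossed, outermost first: [Ø], [Ø] — 2 in total.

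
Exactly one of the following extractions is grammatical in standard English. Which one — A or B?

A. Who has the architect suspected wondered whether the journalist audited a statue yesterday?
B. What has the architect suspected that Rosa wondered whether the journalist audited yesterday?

In B, the wh-phrase is extracted from inside a wh-island (introduced by "whether"), which blocks movement.
In A, the extraction path crosses only that-complement boundaries, which are transparent.
So A is grammatical.

A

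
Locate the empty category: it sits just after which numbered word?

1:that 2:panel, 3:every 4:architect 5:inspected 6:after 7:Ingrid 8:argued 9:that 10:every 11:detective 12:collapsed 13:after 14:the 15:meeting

5

The displaced element is "that panel" (word 2).
It functions as the direct object of "inspected", so the gap sits immediately after word 5 ("inspected").
Base order: Every architect inspected that panel after Ingrid argued that every detective collapsed after the meeting.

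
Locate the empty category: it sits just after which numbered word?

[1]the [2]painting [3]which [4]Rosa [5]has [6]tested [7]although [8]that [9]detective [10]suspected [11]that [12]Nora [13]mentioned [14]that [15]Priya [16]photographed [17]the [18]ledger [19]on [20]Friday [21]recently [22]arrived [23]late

6

The displaced element is "the painting" (word 2).
It functions as the direct object of "tested", so the gap sits immediately after word 6 ("tested").
Base order: Rosa has tested the painting although that detective suspected that Nora mentioned that Priya photographed the ledger on Friday recently.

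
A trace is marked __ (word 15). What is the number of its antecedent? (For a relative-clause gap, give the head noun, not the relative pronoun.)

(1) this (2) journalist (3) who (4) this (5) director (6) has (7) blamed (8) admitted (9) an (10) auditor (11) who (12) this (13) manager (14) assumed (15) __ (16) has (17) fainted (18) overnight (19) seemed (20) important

The gap at 15 is the subject of "fainted", inside a relative clause.
The relative pronoun is "who" (word 11); it is bound by the head noun immediately before it.
Its filler is the head noun "auditor", at word 10.

10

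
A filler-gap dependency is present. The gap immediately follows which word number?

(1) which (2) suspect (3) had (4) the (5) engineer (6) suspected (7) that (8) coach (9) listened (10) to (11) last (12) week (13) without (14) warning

The displaced element is "which suspect" (word 2).
It is linked across 1 clause boundary (Ø).
It functions as the object of the preposition "to" of "listened", so the gap sits immediately after word 10 ("to").
Base order: The engineer had suspected that coach listened to which suspect last week without warning.

10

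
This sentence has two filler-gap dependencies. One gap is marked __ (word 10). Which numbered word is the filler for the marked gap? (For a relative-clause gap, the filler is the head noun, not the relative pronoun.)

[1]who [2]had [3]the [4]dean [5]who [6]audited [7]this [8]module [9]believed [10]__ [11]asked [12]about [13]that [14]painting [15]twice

The marked gap is the subject of "asked".
Its filler is the fronted wh-phrase "who", at word 1.
(The other dependency links word 4 to a gap after word 5.)

1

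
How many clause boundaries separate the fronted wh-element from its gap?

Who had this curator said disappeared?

"who" is extracted from the subject of "disappeared".
Boundaries crossed, outermost first: [Ø] — 1 in total.

1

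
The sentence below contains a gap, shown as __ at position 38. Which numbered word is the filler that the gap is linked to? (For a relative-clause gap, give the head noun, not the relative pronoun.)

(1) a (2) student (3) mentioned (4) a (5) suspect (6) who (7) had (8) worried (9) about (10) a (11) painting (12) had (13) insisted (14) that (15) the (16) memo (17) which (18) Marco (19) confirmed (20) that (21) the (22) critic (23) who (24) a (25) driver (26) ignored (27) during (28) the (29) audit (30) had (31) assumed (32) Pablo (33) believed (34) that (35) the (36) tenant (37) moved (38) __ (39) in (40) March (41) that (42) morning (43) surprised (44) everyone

The gap at 38 is the object of "moved", inside a relative clause.
The relative pronoun is "which" (word 17); it is bound by the head noun immediately before it.
Its filler is the head noun "memo", at word 16.

16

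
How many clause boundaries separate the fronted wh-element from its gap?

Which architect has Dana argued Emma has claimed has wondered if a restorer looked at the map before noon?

2

"which architect" is extracted from the subject of "wondered".
Boundaries crossed, outermost first: [Ø], [Ø] — 2 in total.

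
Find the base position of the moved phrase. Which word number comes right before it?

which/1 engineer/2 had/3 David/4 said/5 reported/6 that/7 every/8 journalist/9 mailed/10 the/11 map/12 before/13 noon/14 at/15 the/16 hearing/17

The displaced element is "which engineer" (word 2).
It is linked across 1 clause boundary (Ø).
It functions as the subject of "reported", so the gap sits immediately after word 5 ("said").
Base order: David had said that which engineer reported that every journalist mailed the map before noon at the hearing.

5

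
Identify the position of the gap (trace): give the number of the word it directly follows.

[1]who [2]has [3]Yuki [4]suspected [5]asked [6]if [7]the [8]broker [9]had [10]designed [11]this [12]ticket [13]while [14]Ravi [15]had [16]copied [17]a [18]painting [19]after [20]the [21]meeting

The displaced element is "who" (word 1).
It is linked across 1 clause boundary (Ø).
It functions as the subject of "asked", so the gap sits immediately after word 4 ("suspected").
Base order: Yuki has suspected that who asked if the broker had designed this ticket while Ravi had copied a painting after the meeting.

4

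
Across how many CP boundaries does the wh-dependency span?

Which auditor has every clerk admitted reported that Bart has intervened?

"which auditor" is extracted from the subject of "reported".
Boundaries crossed, outermost first: [Ø] — 1 in total.

1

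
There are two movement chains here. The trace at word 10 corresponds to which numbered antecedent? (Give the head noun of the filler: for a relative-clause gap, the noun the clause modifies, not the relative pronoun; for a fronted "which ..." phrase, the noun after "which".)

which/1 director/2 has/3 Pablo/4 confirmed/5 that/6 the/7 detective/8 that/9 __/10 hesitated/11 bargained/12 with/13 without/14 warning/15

8

The marked gap is inside the relative clause, the subject of "hesitated".
Its filler is the head noun "detective" (via "that"), at word 8.
(The other dependency links word 2 to a gap after word 13.)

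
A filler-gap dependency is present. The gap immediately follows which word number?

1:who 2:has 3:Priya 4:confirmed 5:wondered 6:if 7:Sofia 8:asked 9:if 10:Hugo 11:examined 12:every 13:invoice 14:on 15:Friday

4

The displaced element is "who" (word 1).
It is linked across 1 clause boundary (Ø).
It functions as the subject of "wondered", so the gap sits immediately after word 4 ("confirmed").
Base order: Priya has confirmed that who wondered if Sofia asked if Hugo examined every invoice on Friday.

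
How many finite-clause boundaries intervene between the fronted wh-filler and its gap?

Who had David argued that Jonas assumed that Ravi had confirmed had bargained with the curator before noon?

"who" is extracted from the subject of "bargained".
Boundaries crossed, outermost first: [that], [that], [Ø] — 3 in total.

3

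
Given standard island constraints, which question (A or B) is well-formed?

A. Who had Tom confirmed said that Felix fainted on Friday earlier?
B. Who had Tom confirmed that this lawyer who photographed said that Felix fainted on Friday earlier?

A

In B, the wh-phrase is extracted from inside a complex-NP island (relative clause) (introduced by "who"), which blocks movement.
In A, the extraction path crosses only that-complement boundaries, which are transparent.
So A is grammatical.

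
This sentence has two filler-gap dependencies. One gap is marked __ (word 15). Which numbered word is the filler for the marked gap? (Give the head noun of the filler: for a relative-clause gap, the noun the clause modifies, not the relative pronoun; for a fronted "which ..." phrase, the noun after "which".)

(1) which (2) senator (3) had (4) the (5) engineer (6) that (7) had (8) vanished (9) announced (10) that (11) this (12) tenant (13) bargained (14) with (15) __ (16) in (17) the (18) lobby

The marked gap is the object of the preposition "with" of "bargained".
Its filler is the fronted wh-phrase "which senator", at word 2.
(The other dependency links word 5 to a gap after word 6.)

2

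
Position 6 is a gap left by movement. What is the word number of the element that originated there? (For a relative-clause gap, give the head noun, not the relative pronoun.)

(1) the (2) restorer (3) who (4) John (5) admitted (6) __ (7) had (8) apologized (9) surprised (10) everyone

2

The gap at 6 is the subject of "apologized", inside a relative clause.
The relative pronoun is "who" (word 3); it is bound by the head noun immediately before it.
Its filler is the head noun "restorer", at word 2.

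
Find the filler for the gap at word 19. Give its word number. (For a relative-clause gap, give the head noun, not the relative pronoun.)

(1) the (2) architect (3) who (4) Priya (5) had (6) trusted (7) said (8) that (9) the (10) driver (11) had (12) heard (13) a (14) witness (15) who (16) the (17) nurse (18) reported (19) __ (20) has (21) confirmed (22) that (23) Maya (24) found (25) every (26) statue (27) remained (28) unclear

14

The gap at 19 is the subject of "confirmed", inside a relative clause.
The relative pronoun is "who" (word 15); it is bound by the head noun immediately before it.
Its filler is the head noun "witness", at word 14.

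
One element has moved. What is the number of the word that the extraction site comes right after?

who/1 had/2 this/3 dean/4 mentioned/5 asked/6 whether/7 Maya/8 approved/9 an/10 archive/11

5

The displaced element is "who" (word 1).
It is linked across 1 clause boundary (Ø).
It functions as the subject of "asked", so the gap sits immediately after word 5 ("mentioned").
Base order: This dean had mentioned that who asked whether Maya approved an archive.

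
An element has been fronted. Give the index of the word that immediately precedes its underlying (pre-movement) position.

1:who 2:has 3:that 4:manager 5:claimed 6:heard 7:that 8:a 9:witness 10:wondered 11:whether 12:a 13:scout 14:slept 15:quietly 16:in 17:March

The displaced element is "who" (word 1).
It is linked across 1 clause boundary (Ø).
It functions as the subject of "heard", so the gap sits immediately after word 5 ("claimed").
Base order: That manager has claimed that who heard that a witness wondered whether a scout slept quietly in March.

5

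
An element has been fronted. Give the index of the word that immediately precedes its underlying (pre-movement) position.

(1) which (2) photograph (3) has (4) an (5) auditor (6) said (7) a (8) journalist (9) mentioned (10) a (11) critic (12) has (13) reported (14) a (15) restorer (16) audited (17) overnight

The displaced element is "which photograph" (word 2).
It is linked across 3 clause boundaries (Ø → Ø → Ø).
It functions as the direct object of "audited", so the gap sits immediately after word 16 ("audited").
Base order: An auditor has said a journalist mentioned a critic has reported a restorer audited which photograph overnight.

16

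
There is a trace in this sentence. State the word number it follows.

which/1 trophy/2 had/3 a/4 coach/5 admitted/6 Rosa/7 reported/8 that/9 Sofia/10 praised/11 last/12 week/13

11

The displaced element is "which trophy" (word 2).
It is linked across 2 clause boundaries (Ø → that).
It functions as the direct object of "praised", so the gap sits immediately after word 11 ("praised").
Base order: A coach had admitted Rosa reported that Sofia praised which trophy last week.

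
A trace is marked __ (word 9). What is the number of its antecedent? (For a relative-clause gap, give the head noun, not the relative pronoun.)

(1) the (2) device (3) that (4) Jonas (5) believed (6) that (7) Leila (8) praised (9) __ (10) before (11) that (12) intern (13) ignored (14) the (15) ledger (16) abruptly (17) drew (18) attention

The gap at 9 is the object of "praised", inside a relative clause.
The relative pronoun is "that" (word 3); it is bound by the head noun immediately before it.
Its filler is the head noun "device", at word 2.

2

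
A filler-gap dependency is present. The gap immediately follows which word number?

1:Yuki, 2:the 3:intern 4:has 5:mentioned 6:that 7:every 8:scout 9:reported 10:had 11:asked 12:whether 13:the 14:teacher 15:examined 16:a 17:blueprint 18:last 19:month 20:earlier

9

The displaced element is "Yuki" (word 1).
It is linked across 2 clause boundaries (that → Ø).
It functions as the subject of "asked", so the gap sits immediately after word 9 ("reported").
Base order: The intern has mentioned that every scout reported that Yuki had asked whether the teacher examined a blueprint last month earlier.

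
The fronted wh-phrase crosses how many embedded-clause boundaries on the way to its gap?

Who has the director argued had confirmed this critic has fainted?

"who" is extracted from the subject of "confirmed".
Boundaries crossed, outermost first: [Ø] — 1 in total.

1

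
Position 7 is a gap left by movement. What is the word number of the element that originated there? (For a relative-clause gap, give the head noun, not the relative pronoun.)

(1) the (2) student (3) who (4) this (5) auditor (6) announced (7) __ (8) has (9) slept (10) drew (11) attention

2

The gap at 7 is the subject of "slept", inside a relative clause.
The relative pronoun is "who" (word 3); it is bound by the head noun immediately before it.
Its filler is the head noun "student", at word 2.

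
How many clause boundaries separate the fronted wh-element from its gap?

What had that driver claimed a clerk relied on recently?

"what" is extracted from the PP object of "relied".
Boundaries crossed, outermost first: [Ø] — 1 in total.

1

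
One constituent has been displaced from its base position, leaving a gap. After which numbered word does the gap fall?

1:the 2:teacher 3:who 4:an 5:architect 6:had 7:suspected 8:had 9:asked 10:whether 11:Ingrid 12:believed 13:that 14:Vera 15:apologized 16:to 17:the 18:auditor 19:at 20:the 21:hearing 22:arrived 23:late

The displaced element is "the teacher" (word 2).
It is linked across 1 clause boundary (Ø).
It functions as the subject of "asked", so the gap sits immediately after word 7 ("suspected").
Base order: An architect had suspected that the teacher had asked whether Ingrid believed that Vera apologized to the auditor at the hearing.

7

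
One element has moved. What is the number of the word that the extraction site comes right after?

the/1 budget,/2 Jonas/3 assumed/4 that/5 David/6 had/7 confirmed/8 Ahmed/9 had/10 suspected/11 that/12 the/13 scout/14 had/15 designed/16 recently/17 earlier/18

The displaced element is "the budget" (word 2).
It is linked across 3 clause boundaries (that → Ø → that).
It functions as the direct object of "designed", so the gap sits immediately after word 16 ("designed").
Base order: Jonas assumed that David had confirmed Ahmed had suspected that the scout had designed the budget recently earlier.

16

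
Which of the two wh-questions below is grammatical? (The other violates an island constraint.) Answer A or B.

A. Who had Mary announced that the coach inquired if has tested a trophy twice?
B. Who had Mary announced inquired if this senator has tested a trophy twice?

In A, the wh-phrase is extracted from inside a wh-island (introduced by "if"), which blocks movement.
In B, the extraction path crosses only that-complement boundaries, which are transparent.
So B is grammatical.

B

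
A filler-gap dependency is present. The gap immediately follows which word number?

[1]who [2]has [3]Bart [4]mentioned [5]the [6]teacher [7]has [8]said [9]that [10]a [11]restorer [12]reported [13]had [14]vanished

12

The displaced element is "who" (word 1).
It is linked across 3 clause boundaries (Ø → that → Ø).
It functions as the subject of "vanished", so the gap sits immediately after word 12 ("reported").
Base order: Bart has mentioned the teacher has said that a restorer reported that who had vanished.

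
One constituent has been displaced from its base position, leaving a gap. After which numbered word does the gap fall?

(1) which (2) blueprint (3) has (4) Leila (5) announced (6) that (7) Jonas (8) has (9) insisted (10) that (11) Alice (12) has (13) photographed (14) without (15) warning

The displaced element is "which blueprint" (word 2).
It is linked across 2 clause boundaries (that → that).
It functions as the direct object of "photographed", so the gap sits immediately after word 13 ("photographed").
Base order: Leila has announced that Jonas has insisted that Alice has photographed which blueprint without warning.

13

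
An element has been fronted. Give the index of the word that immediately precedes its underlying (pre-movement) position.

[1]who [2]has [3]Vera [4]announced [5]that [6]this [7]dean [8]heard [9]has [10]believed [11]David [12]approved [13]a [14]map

The displaced element is "who" (word 1).
It is linked across 2 clause boundaries (that → Ø).
It functions as the subject of "believed", so the gap sits immediately after word 8 ("heard").
Base order: Vera has announced that this dean heard that who has believed David approved a map.

8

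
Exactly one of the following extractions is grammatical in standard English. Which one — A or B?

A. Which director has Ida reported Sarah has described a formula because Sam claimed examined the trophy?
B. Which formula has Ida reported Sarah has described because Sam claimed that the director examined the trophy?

B

In A, the wh-phrase is extracted from inside an adjunct island (introduced by "because"), which blocks movement.
In B, the extraction path crosses only that-complement boundaries, which are transparent.
So B is grammatical.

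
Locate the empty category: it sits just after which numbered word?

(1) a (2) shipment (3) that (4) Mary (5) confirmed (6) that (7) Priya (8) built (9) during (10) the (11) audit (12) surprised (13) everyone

The displaced element is "a shipment" (word 2).
It is linked across 1 clause boundary (that).
It functions as the direct object of "built", so the gap sits immediately after word 8 ("built").
Base order: Mary confirmed that Priya built a shipment during the audit.

8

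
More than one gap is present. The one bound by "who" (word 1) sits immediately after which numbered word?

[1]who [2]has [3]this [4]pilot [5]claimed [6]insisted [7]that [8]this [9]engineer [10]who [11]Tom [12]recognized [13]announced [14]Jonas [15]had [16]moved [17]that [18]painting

The displaced element is "who" (word 1).
It is linked across 1 clause boundary (Ø).
It functions as the subject of "insisted", so the gap sits immediately after word 5 ("claimed").
Base order: This pilot has claimed that who insisted that this engineer who Tom recognized announced Jonas had moved that painting.

5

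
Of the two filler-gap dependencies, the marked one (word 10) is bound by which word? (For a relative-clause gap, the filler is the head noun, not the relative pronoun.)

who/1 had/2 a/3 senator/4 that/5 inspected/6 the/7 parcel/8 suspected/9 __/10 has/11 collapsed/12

1

The marked gap is the subject of "collapsed".
Its filler is the fronted wh-phrase "who", at word 1.
(The other dependency links word 4 to a gap after word 5.)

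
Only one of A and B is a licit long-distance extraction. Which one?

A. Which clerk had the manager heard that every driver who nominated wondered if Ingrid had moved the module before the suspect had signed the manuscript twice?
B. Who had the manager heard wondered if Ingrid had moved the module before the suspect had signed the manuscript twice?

In A, the wh-phrase is extracted from inside a complex-NP island (relative clause) (introduced by "who"), which blocks movement.
In B, the extraction path crosses only that-complement boundaries, which are transparent.
So B is grammatical.

B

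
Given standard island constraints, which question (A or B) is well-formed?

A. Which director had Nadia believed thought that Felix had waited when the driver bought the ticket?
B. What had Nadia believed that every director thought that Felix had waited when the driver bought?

A

In B, the wh-phrase is extracted from inside an adjunct island (introduced by "when"), which blocks movement.
In A, the extraction path crosses only that-complement boundaries, which are transparent.
So A is grammatical.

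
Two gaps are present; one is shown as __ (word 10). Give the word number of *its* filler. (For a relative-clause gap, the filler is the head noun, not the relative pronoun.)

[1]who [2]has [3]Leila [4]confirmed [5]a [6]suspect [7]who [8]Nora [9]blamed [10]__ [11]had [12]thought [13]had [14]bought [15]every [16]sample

The marked gap is inside the relative clause, the direct object of "blamed".
Its filler is the head noun "suspect" (via "who"), at word 6.
(The other dependency links word 1 to a gap after word 12.)

6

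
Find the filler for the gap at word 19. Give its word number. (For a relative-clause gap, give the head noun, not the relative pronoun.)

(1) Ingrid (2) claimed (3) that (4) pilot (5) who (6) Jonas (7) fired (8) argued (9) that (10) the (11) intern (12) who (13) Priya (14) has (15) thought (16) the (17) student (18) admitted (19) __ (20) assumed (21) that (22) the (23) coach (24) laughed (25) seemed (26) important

11

The gap at 19 is the subject of "assumed", inside a relative clause.
The relative pronoun is "who" (word 12); it is bound by the head noun immediately before it.
Its filler is the head noun "intern", at word 11.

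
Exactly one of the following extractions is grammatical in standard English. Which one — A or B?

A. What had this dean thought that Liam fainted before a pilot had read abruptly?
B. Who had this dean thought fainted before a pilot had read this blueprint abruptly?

In A, the wh-phrase is extracted from inside an adjunct island (introduced by "before"), which blocks movement.
In B, the extraction path crosses only that-complement boundaries, which are transparent.
So B is grammatical.

B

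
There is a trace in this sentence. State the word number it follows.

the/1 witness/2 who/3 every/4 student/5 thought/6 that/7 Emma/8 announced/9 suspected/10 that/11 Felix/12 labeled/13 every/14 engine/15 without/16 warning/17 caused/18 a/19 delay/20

The displaced element is "the witness" (word 2).
It is linked across 2 clause boundaries (that → Ø).
It functions as the subject of "suspected", so the gap sits immediately after word 9 ("announced").
Base order: Every student thought that Emma announced the witness suspected that Felix labeled every engine without warning.

9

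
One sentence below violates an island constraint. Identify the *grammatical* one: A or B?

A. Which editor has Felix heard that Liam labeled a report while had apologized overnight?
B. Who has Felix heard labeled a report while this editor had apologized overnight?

B

In A, the wh-phrase is extracted from inside an adjunct island (introduced by "while"), which blocks movement.
In B, the extraction path crosses only that-complement boundaries, which are transparent.
So B is grammatical.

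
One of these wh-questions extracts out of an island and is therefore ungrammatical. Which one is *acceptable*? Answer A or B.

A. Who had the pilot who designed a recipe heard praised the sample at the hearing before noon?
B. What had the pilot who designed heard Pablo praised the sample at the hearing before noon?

A

In B, the wh-phrase is extracted from inside a complex-NP island (relative clause) (introduced by "who"), which blocks movement.
In A, the extraction path crosses only that-complement boundaries, which are transparent.
So A is grammatical.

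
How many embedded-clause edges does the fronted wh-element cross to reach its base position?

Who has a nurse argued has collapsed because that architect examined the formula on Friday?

"who" is extracted from the subject of "collapsed".
Boundaries crossed, outermost first: [Ø] — 1 in total.

1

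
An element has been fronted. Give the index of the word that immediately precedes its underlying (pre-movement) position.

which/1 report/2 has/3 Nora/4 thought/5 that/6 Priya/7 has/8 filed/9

9

The displaced element is "which report" (word 2).
It is linked across 1 clause boundary (that).
It functions as the direct object of "filed", so the gap sits immediately after word 9 ("filed").
Base order: Nora has thought that Priya has filed which report.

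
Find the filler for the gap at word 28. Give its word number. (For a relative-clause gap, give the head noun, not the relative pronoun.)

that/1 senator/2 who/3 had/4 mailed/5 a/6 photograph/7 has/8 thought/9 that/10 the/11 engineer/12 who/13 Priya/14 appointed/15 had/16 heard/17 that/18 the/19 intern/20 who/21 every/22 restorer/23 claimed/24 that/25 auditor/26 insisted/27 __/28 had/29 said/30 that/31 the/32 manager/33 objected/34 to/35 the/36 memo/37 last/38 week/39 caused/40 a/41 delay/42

20

The gap at 28 is the subject of "said", inside a relative clause.
The relative pronoun is "who" (word 21); it is bound by the head noun immediately before it.
Its filler is the head noun "intern", at word 20.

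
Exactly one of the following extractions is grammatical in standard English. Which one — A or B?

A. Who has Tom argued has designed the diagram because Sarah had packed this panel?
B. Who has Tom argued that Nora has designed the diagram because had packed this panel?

A

In B, the wh-phrase is extracted from inside an adjunct island (introduced by "because"), which blocks movement.
In A, the extraction path crosses only that-complement boundaries, which are transparent.
So A is grammatical.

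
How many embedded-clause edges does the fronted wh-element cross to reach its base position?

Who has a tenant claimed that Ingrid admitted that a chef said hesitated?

3

"who" is extracted from the subject of "hesitated".
Boundaries crossed, outermost first: [that], [that], [Ø] — 3 in total.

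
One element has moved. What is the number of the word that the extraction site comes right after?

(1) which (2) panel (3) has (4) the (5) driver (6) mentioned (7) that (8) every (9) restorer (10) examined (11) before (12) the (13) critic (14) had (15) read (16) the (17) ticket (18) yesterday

10

The displaced element is "which panel" (word 2).
It is linked across 1 clause boundary (that).
It functions as the direct object of "examined", so the gap sits immediately after word 10 ("examined").
Base order: The driver has mentioned that every restorer examined which panel before the critic had read the ticket yesterday.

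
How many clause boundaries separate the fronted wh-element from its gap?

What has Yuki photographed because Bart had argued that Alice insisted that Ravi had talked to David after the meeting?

"what" originates inside the matrix clause — no clause boundary is crossed.

0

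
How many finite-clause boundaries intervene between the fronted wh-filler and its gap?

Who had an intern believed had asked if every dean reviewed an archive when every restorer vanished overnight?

"who" is extracted from the subject of "asked".
Boundaries crossed, outermost first: [Ø] — 1 in total.

1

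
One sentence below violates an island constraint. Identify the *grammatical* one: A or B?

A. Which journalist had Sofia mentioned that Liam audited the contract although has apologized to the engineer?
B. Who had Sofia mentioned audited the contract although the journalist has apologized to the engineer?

B

In A, the wh-phrase is extracted from inside an adjunct island (introduced by "although"), which blocks movement.
In B, the extraction path crosses only that-complement boundaries, which are transparent.
So B is grammatical.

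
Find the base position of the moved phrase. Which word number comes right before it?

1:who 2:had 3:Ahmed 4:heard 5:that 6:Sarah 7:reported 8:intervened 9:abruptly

7

The displaced element is "who" (word 1).
It is linked across 2 clause boundaries (that → Ø).
It functions as the subject of "intervened", so the gap sits immediately after word 7 ("reported").
Base order: Ahmed had heard that Sarah reported that who intervened abruptly.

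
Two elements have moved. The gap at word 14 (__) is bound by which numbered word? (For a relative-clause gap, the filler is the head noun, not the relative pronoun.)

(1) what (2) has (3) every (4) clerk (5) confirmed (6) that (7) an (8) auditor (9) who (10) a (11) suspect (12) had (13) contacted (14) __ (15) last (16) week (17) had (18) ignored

The marked gap is inside the relative clause, the direct object of "contacted".
Its filler is the head noun "auditor" (via "who"), at word 8.
(The other dependency links word 1 to a gap after word 18.)

8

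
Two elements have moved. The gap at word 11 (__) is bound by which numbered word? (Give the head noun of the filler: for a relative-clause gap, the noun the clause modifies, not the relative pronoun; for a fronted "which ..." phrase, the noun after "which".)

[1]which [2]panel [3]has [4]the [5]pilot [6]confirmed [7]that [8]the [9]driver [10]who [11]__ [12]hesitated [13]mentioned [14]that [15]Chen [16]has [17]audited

The marked gap is inside the relative clause, the subject of "hesitated".
Its filler is the head noun "driver" (via "who"), at word 9.
(The other dependency links word 2 to a gap after word 17.)

9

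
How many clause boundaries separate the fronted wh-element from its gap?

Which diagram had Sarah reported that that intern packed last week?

1

"which diagram" is extracted from the object of "packed".
Boundaries crossed, outermost first: [that] — 1 in total.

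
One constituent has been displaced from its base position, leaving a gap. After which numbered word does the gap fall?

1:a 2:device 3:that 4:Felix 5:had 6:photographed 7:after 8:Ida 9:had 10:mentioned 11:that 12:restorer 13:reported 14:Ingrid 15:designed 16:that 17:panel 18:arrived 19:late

6

The displaced element is "a device" (word 2).
It functions as the direct object of "photographed", so the gap sits immediately after word 6 ("photographed").
Base order: Felix had photographed a device after Ida had mentioned that restorer reported Ingrid designed that panel.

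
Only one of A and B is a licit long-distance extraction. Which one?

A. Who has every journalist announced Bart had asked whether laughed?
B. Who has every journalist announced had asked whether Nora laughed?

In A, the wh-phrase is extracted from inside a wh-island (introduced by "whether"), which blocks movement.
In B, the extraction path crosses only that-complement boundaries, which are transparent.
So B is grammatical.

B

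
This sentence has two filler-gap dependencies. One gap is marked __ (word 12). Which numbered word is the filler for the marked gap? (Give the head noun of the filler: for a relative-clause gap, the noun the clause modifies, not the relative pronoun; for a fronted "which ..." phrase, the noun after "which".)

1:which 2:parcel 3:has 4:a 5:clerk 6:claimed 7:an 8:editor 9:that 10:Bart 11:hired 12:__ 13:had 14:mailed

The marked gap is inside the relative clause, the direct object of "hired".
Its filler is the head noun "editor" (via "that"), at word 8.
(The other dependency links word 2 to a gap after word 14.)

8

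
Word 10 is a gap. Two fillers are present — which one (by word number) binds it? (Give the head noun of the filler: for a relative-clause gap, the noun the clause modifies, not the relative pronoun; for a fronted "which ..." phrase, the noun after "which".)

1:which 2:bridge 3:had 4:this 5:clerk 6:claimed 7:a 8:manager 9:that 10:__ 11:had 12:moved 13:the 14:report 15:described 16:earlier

The marked gap is inside the relative clause, the subject of "moved".
Its filler is the head noun "manager" (via "that"), at word 8.
(The other dependency links word 2 to a gap after word 15.)

8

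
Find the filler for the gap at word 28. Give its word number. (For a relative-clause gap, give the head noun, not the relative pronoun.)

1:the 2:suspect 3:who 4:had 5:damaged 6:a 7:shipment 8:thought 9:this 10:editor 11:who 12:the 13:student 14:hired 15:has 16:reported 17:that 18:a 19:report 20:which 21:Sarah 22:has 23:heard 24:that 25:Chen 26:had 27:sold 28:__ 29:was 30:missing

19

The gap at 28 is the object of "sold", inside a relative clause.
The relative pronoun is "which" (word 20); it is bound by the head noun immediately before it.
Its filler is the head noun "report", at word 19.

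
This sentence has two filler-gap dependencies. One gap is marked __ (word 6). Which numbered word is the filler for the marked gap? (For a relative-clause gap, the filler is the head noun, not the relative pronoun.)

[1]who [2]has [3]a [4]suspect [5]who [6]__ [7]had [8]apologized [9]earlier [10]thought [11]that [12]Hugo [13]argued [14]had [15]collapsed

The marked gap is inside the relative clause, the subject of "apologized".
Its filler is the head noun "suspect" (via "who"), at word 4.
(The other dependency links word 1 to a gap after word 13.)

4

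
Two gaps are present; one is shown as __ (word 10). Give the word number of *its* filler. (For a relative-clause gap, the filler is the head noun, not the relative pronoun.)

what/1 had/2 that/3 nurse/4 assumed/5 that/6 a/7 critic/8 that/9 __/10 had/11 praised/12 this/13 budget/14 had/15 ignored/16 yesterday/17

The marked gap is inside the relative clause, the subject of "praised".
Its filler is the head noun "critic" (via "that"), at word 8.
(The other dependency links word 1 to a gap after word 16.)

8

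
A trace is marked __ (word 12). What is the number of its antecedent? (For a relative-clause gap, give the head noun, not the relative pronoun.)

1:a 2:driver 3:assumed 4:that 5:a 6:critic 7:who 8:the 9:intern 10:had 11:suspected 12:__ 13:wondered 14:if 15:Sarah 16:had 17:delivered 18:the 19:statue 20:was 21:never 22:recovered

The gap at 12 is the subject of "wondered", inside a relative clause.
The relative pronoun is "who" (word 7); it is bound by the head noun immediately before it.
Its filler is the head noun "critic", at word 6.

6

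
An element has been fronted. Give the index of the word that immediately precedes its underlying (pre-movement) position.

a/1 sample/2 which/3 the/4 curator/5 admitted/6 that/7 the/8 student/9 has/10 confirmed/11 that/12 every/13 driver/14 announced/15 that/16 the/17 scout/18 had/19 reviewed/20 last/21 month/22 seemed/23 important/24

20

The displaced element is "a sample" (word 2).
It is linked across 3 clause boundaries (that → that → that).
It functions as the direct object of "reviewed", so the gap sits immediately after word 20 ("reviewed").
Base order: The curator admitted that the student has confirmed that every driver announced that the scout had reviewed a sample last month.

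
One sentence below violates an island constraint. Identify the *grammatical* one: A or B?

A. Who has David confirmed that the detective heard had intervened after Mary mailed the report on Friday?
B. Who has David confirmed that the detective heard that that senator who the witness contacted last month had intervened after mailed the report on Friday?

In B, the wh-phrase is extracted from inside an adjunct island (introduced by "after"), which blocks movement.
In A, the extraction path crosses only that-complement boundaries, which are transparent.
So A is grammatical.

A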